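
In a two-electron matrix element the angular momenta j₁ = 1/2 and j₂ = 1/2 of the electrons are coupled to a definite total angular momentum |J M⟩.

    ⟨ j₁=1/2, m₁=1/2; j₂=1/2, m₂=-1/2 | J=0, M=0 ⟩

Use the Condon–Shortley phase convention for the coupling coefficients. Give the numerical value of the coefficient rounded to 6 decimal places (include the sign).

triangle: 1!*0!*0!/2! = 1/2
(j±m)!: 1!*0!*0!*1!*0!*0! = 1
prefactor² = (2J+1)*Δ*N² = 1/2
  k=0: +1/(0!*1!*0!*0!*0!*0!) = 1
Σ = 1  ⇒  CG² = 1/2*1² = 1/2
CG = +√(1/2) = +0.707107

+√(1/2) ≈ +0.707107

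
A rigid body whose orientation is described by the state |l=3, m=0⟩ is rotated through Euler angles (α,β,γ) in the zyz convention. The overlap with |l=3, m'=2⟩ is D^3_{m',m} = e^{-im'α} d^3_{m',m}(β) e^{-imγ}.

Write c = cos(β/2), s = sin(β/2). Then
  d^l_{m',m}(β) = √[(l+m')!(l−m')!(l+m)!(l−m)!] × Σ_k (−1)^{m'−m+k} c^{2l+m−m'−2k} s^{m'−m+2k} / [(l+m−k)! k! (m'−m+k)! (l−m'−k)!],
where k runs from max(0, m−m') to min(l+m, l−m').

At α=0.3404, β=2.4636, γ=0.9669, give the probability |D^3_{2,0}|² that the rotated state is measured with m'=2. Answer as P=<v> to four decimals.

P=0.1760

Split into d^3_{2,0}(β=2.4636) × two z-phases.
Half-angle: c=0.332541, s=0.943089. N=√(120·1·6·6)=65.726707
Admissible k: 0..1 (factorial args all ≥0)
  k=0: (−1)^2·65.7267/(12)·0.3325^4·0.9431^2 = +0.059572
  k=1: (−1)^3·65.7267/(12)·0.3325^2·0.9431^4 = -0.479138
d^3_{2,0}(2.4636) = +0.059572 -0.479138 = -0.419566
|D^3_{2,0}|² = |d^3_{2,0}(β)|² = (-0.419566)² = 0.176035 (the z-rotation phases have unit modulus)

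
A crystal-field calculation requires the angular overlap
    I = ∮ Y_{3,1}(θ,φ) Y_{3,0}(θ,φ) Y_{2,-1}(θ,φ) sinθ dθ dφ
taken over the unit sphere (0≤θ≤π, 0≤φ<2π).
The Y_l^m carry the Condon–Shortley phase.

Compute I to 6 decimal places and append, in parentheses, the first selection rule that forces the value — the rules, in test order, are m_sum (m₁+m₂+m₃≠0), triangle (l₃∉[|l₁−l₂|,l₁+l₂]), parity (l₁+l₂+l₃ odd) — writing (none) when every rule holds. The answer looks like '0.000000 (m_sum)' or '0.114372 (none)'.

m-sum 0 ✓  L=8 even ✓  0≤2≤6 ✓
Π(2lᵢ+1) = 7×7×5 = 245
triangle coeff Δ(3,3,2) = 1/3780
Σ_t [1,3]: t=1:−1/24 t=2:+1/4 t=3:−1/24 = 1/6
(3j)²=4/105 [(3 3 2; 0 0 0)], sign=+1
Σ_t [1,2]: t=1:−1/12 t=2:+1/8 = 1/24
(3j)²=1/210 [(3 3 2; 1 0 -1)], sign=-1
⇒ 4πI² = 2/45
I = (-1)√(2/45/(4π)) = -0.05947080
No selection rule forces the value: the integral is nonzero (none).

-0.059471 (none)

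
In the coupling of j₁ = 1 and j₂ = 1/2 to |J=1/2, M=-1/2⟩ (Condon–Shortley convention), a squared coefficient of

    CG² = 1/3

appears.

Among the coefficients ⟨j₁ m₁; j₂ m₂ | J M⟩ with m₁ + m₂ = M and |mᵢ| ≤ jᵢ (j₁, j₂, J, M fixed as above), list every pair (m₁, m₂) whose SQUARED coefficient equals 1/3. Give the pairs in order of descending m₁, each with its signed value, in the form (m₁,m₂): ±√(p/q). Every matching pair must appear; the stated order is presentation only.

(0,-1/2): +√(1/3)

Admissible pairs with m₁+m₂ = M = -1/2: (-1,1/2), (0,-1/2)
  (m₁,m₂)=(0,-1/2): CG² = 1/3, CG = +√(1/3)   ← matches the target
  (m₁,m₂)=(-1,1/2): CG² = 2/3, CG = −√(2/3)
Pairs with CG² = 1/3: (0,-1/2): +√(1/3)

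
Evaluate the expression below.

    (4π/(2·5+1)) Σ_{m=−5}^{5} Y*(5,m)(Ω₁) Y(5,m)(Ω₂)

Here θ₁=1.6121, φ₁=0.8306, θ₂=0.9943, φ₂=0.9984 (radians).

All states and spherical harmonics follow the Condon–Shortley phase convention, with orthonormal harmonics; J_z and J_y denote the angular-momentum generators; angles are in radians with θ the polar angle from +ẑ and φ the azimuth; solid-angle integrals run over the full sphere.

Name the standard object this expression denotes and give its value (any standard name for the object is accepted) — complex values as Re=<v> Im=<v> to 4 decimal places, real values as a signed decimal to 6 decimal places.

Legendre polynomial (addition theorem), -0.395219

This sum is the spherical-harmonic addition theorem: it equals the Legendre polynomial P_l(cos γ) of the angle γ between the two directions.
Addition theorem: P_5(cos γ) = (4π/11) Σ_m Y*_{lm}(Ω₁) Y_{lm}(Ω₂), m = −5…5:
  term(m=-5) = 0.05937 - 0.06610j   from Y*(Ω₁)=-0.24525 - 0.39171j, Y(Ω₂)=0.05305 + 0.18477j
  term(m=-4) = -0.01869 + 0.01485j   from Y*(Ω₁)=0.05941 + 0.01086j, Y(Ω₂)=-0.26026 + 0.29746j
  term(m=-3) = -0.10157 + 0.05594j   from Y*(Ω₁)=0.27052 - 0.20556j, Y(Ω₂)=-0.33763 - 0.04978j
  term(m=-2) = -0.00463 + 0.00161j   from Y*(Ω₁)=-0.00627 + 0.06922j, Y(Ω₂)=0.02915 + 0.06423j
  term(m=-1) = -0.10799 + 0.01829j   from Y*(Ω₁)=0.21069 + 0.23065j, Y(Ω₂)=-0.18992 + 0.29474j
  term(m=+0) = 0.00108 + 0.00000j   from Y*(Ω₁)=-0.07186 + 0.00000j, Y(Ω₂)=-0.01510 + 0.00000j
  term(m=+1) = -0.10799 - 0.01829j   from Y*(Ω₁)=-0.21069 + 0.23065j, Y(Ω₂)=0.18992 + 0.29474j
  term(m=+2) = -0.00463 - 0.00161j   from Y*(Ω₁)=-0.00627 - 0.06922j, Y(Ω₂)=0.02915 - 0.06423j
  term(m=+3) = -0.10157 - 0.05594j   from Y*(Ω₁)=-0.27052 - 0.20556j, Y(Ω₂)=0.33763 - 0.04978j
  term(m=+4) = -0.01869 - 0.01485j   from Y*(Ω₁)=0.05941 - 0.01086j, Y(Ω₂)=-0.26026 - 0.29746j
  term(m=+5) = 0.05937 + 0.06610j   from Y*(Ω₁)=0.24525 - 0.39171j, Y(Ω₂)=-0.05305 + 0.18477j
Total Σ_m = -0.34596 + 0.00000j. Multiply by 1.142397: -0.39522 + 0.00000j. P_5(cos γ) = -0.395219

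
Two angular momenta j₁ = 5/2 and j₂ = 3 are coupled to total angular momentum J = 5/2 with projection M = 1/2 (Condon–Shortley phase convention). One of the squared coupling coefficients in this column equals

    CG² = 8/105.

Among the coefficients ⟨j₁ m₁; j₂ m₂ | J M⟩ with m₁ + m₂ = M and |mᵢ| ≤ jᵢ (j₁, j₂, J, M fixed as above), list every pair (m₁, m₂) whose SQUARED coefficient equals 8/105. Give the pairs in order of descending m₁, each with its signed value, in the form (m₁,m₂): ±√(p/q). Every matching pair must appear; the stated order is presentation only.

Admissible pairs with m₁+m₂ = M = 1/2: (-5/2,3), (-3/2,2), (-1/2,1), (1/2,0), (3/2,-1), (5/2,-2)
  (m₁,m₂)=(5/2,-2): CG² = 5/14, CG = +√(5/14)
  (m₁,m₂)=(3/2,-1): CG² = 1/35, CG = −√(1/35)
  (m₁,m₂)=(1/2,0): CG² = 8/105, CG = −√(8/105)   ← matches the target
  (m₁,m₂)=(-1/2,1): CG² = 8/35, CG = +√(8/35)
  (m₁,m₂)=(-3/2,2): CG² = 1/14, CG = −√(1/14)
  (m₁,m₂)=(-5/2,3): CG² = 5/21, CG = −√(5/21)
Pairs with CG² = 8/105: (1/2,0): −√(8/105)

(1/2,0): −√(8/105)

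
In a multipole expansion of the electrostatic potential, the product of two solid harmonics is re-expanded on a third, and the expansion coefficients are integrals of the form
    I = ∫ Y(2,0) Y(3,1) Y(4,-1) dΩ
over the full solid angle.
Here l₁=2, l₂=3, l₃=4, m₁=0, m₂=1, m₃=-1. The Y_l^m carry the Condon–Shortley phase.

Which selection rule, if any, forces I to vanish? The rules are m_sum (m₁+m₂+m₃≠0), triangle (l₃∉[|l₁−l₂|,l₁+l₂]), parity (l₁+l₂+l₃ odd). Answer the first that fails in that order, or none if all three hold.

parity

azimuthal sum: 0 + 1 − 1 = 0  ✓
1 ≤ 4 ≤ 5 (triangle on l)  ✓
L = 2 + 3 + 4 = 9 (odd)  ✗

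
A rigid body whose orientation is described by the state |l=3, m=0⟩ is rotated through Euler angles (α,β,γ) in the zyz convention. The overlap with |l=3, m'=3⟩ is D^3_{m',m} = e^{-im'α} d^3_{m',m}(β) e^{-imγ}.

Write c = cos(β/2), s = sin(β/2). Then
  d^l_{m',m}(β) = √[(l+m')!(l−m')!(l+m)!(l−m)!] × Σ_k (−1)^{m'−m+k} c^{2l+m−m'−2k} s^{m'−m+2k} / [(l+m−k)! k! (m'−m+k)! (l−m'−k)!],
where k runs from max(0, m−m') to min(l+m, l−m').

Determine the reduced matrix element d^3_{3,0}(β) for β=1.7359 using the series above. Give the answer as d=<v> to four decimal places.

d=-0.5365

d^3_{3,0}(β=1.7359) via the finite sum:
Half-angle: c=0.646392, s=0.763005. N=√(720·1·6·6)=160.996894
The bounds max(0,m−m')=0 and min(l+m,l−m')=0 give 1 term
  k=0: (−1)^3·160.9969/(36)·0.6464^3·0.7630^3 = -0.536520
d^3_{3,0}(1.7359) = -0.536520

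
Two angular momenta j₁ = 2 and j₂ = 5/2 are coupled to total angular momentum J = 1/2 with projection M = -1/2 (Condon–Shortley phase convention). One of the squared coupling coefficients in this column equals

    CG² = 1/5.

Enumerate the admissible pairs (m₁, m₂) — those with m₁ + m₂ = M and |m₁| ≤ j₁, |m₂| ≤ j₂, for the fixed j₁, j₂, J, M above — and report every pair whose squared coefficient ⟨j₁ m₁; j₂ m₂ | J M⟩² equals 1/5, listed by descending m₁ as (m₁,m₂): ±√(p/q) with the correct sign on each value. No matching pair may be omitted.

Admissible pairs with m₁+m₂ = M = -1/2: (-2,3/2), (-1,1/2), (0,-1/2), (1,-3/2), (2,-5/2)
  (m₁,m₂)=(2,-5/2): CG² = 1/3, CG = +√(1/3)
  (m₁,m₂)=(1,-3/2): CG² = 4/15, CG = −√(4/15)
  (m₁,m₂)=(0,-1/2): CG² = 1/5, CG = +√(1/5)   ← matches the target
  (m₁,m₂)=(-1,1/2): CG² = 2/15, CG = −√(2/15)
  (m₁,m₂)=(-2,3/2): CG² = 1/15, CG = +√(1/15)
Pairs with CG² = 1/5: (0,-1/2): +√(1/5)

(0,-1/2): +√(1/5)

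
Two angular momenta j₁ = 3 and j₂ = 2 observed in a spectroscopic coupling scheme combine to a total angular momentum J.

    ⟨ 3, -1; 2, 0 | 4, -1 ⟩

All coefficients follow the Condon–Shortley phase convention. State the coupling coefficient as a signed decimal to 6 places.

j₁+j₂−J=1  J+j₁−j₂=5  J−j₁+j₂=3  j₁+j₂+J+1=10
(j₁±m₁, j₂±m₂, J±M) = (2,4,2,2,3,5)
P² = 1728/7
sum k=0..1:
  [0] +1/48 = 1/48
  [1] −1/24 = -1/24
S = -1/48
C² = P²·S² = 3/28 ; C = -0.327327

−√(3/28) ≈ -0.327327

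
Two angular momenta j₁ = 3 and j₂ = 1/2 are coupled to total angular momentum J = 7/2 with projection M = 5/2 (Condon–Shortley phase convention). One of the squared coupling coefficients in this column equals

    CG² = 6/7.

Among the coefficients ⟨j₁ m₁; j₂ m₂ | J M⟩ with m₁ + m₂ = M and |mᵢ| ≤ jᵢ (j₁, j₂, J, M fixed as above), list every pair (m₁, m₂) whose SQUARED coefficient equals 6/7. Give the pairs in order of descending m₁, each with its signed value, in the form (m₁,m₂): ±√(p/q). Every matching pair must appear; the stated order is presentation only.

(2,1/2): +√(6/7)

Admissible pairs with m₁+m₂ = M = 5/2: (2,1/2), (3,-1/2)
  (m₁,m₂)=(3,-1/2): CG² = 1/7, CG = +√(1/7)
  (m₁,m₂)=(2,1/2): CG² = 6/7, CG = +√(6/7)   ← matches the target
Pairs with CG² = 6/7: (2,1/2): +√(6/7)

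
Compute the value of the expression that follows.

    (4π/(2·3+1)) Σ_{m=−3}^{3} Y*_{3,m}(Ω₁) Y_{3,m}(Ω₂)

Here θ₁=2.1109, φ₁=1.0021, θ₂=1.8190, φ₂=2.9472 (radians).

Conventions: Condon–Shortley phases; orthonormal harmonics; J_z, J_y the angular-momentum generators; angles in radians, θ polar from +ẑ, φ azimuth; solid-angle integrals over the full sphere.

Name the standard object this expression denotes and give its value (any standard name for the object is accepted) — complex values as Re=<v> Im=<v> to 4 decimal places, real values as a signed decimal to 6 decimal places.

Legendre polynomial (addition theorem), +0.252451

This sum is the spherical-harmonic addition theorem: it equals the Legendre polynomial P_l(cos γ) of the angle γ between the two directions.
Addition theorem: P_3(cos γ) = (4π/7) Σ_m Y*_{lm}(Ω₁) Y_{lm}(Ω₂), m = −3…3:
  term(m=-3) = (0.090163, 0.043319)   from Y*(Ω₁)=(-0.260808, 0.035502), Y(Ω₂)=(-0.317218, -0.209275)
  term(m=-2) = (-0.066813, 0.062069)   from Y*(Ω₁)=(0.162343, -0.350825), Y(Ω₂)=(-0.218306, -0.089426)
  term(m=-1) = (0.007141, 0.018179)   from Y*(Ω₁)=(0.048085, 0.075235), Y(Ω₂)=(0.214625, 0.042255)
  term(m=+0) = (0.079645, 0.000000)   from Y*(Ω₁)=(0.321976, -0.000000), Y(Ω₂)=(0.247364, 0.000000)
  term(m=+1) = (0.007141, -0.018179)   from Y*(Ω₁)=(-0.048085, 0.075235), Y(Ω₂)=(-0.214625, 0.042255)
  term(m=+2) = (-0.066813, -0.062069)   from Y*(Ω₁)=(0.162343, 0.350825), Y(Ω₂)=(-0.218306, 0.089426)
  term(m=+3) = (0.090163, -0.043319)   from Y*(Ω₁)=(0.260808, 0.035502), Y(Ω₂)=(0.317218, -0.209275)
Σ over m = (0.140626, 0.000000); ×(4π/7) → (0.252451, 0.000000). Real part: 0.252451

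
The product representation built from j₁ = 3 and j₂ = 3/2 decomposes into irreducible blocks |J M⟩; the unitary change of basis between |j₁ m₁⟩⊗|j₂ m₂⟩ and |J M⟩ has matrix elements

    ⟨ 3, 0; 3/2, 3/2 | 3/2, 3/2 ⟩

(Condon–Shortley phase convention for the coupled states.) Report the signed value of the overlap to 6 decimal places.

−√(1/35) ≈ -0.169031

j₁+j₂−J=3  J+j₁−j₂=3  J−j₁+j₂=0  j₁+j₂+J+1=7
(j₁±m₁, j₂±m₂, J±M) = (3,3,3,0,3,0)
P² = 1296/35
sum k=3..3:
  [3] −1/36 = -1/36
S = -1/36
C² = P²·S² = 1/35 ; C = -0.169031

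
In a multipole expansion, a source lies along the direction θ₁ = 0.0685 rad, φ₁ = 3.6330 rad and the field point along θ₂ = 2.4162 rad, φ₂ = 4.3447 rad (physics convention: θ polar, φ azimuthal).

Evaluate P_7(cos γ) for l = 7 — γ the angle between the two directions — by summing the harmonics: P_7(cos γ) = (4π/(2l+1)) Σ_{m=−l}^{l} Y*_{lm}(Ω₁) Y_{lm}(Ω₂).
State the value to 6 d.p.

Expand P_7 via completeness: Σ_{m} conj(Y_{7,m}) at Ω₁ times Y_{7,m} at Ω₂ —
  [-7]  conj(Y_{7,-7})(Ω₁) = 0.00000 + 0.00000j ; Y_{7,-7}(Ω₂) = 0.01521 + 0.02385j ; Δ = 0.00000 + 0.00000j
  [-6]  conj(Y_{7,-6})(Ω₁) = -0.00000 + 0.00000j ; Y_{7,-6}(Ω₂) = -0.07084 + 0.09607j ; Δ = 0.00000 - 0.00000j
  [-5]  conj(Y_{7,-5})(Ω₁) = 0.00001 - 0.00000j ; Y_{7,-5}(Ω₂) = -0.28553 - 0.07830j ; Δ = -0.00000 + 0.00000j
  [-4]  conj(Y_{7,-4})(Ω₁) = -0.00006 + 0.00015j ; Y_{7,-4}(Ω₂) = -0.04545 - 0.45281j ; Δ = 0.00007 + 0.00002j
  [-3]  conj(Y_{7,-3})(Ω₁) = -0.00027 - 0.00279j ; Y_{7,-3}(Ω₂) = 0.31349 - 0.15835j ; Δ = -0.00053 - 0.00083j
  [-2]  conj(Y_{7,-2})(Ω₁) = 0.01914 + 0.02871j ; Y_{7,-2}(Ω₂) = -0.06733 - 0.06091j ; Δ = 0.00046 - 0.00310j
  [-1]  conj(Y_{7,-1})(Ω₁) = -0.23896 - 0.12789j ; Y_{7,-1}(Ω₂) = 0.14152 - 0.36738j ; Δ = -0.08080 + 0.06969j
  [+0]  conj(Y_{7,0})(Ω₁) = 1.02193 + 0.00000j ; Y_{7,0}(Ω₂) = 0.02951 + 0.00000j ; Δ = 0.03016 + 0.00000j
  [+1]  conj(Y_{7,1})(Ω₁) = 0.23896 - 0.12789j ; Y_{7,1}(Ω₂) = -0.14152 - 0.36738j ; Δ = -0.08080 - 0.06969j
  [+2]  conj(Y_{7,2})(Ω₁) = 0.01914 - 0.02871j ; Y_{7,2}(Ω₂) = -0.06733 + 0.06091j ; Δ = 0.00046 + 0.00310j
  [+3]  conj(Y_{7,3})(Ω₁) = 0.00027 - 0.00279j ; Y_{7,3}(Ω₂) = -0.31349 - 0.15835j ; Δ = -0.00053 + 0.00083j
  [+4]  conj(Y_{7,4})(Ω₁) = -0.00006 - 0.00015j ; Y_{7,4}(Ω₂) = -0.04545 + 0.45281j ; Δ = 0.00007 - 0.00002j
  [+5]  conj(Y_{7,5})(Ω₁) = -0.00001 - 0.00000j ; Y_{7,5}(Ω₂) = 0.28553 - 0.07830j ; Δ = -0.00000 - 0.00000j
  [+6]  conj(Y_{7,6})(Ω₁) = -0.00000 - 0.00000j ; Y_{7,6}(Ω₂) = -0.07084 - 0.09607j ; Δ = 0.00000 + 0.00000j
  [+7]  conj(Y_{7,7})(Ω₁) = -0.00000 + 0.00000j ; Y_{7,7}(Ω₂) = -0.01521 + 0.02385j ; Δ = 0.00000 - 0.00000j
Σ over m = -0.13144 - 0.00000j; ×(4π/15) → -0.11012 - 0.00000j. Real part: -0.110118

-0.110118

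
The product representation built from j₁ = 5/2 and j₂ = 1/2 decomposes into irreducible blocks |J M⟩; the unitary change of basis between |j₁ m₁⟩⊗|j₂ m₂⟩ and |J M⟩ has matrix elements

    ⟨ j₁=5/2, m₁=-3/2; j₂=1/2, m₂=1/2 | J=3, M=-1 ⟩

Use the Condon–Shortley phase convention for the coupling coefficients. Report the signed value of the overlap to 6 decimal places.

+0.577350  (= +√(1/3))

triangle: 0!×5!×1!/7! = 120/5040
(j±m)!: 1!×4!×1!×0!×2!×4! = 1152
prefactor² = (2J+1)×Δ×N² = 192
  k=0: +1/(0!×0!×4!×1!×1!×0!) = 1/24
Σ = 1/24  ⇒  CG² = 192×(1/24)² = 1/3
CG = +√(1/3) = +0.577350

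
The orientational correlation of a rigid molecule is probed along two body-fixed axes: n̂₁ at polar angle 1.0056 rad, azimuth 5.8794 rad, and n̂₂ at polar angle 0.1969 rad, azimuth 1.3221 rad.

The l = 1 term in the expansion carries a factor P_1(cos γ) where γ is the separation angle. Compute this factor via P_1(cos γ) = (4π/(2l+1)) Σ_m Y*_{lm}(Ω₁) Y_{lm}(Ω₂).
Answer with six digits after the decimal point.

Summing Y*_{l m}(θ₁,φ₁)·Y_{l m}(θ₂,φ₂) over m ∈ [−1, 1]; prefactor 4π/(2·1+1) = 4.188790:
  m=-1: (0.268301, -0.114635) × (0.016636, -0.065510) = (-0.003046, -0.019483)  (running Σ = (-0.003046, -0.019483))
  m=0: (0.261687, -0.000000) × (0.479162, 0.000000) = (0.125390, 0.000000)  (running Σ = (0.122344, -0.019483))
  m=1: (-0.268301, -0.114635) × (-0.016636, -0.065510) = (-0.003046, 0.019483)  (running Σ = (0.119298, 0.000000))
Total Σ_m = (0.119298, 0.000000). Multiply by 4.188790: (0.499714, 0.000000). P_1(cos γ) = 0.499714

0.499714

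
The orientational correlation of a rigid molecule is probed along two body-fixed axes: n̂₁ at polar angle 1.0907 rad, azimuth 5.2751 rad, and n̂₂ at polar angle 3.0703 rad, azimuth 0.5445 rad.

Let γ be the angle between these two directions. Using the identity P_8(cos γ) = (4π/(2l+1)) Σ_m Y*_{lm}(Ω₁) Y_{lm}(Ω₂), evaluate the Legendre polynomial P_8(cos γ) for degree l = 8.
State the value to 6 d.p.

Summing Y*_{l m}(θ₁,φ₁)·Y_{l m}(θ₂,φ₂) over m ∈ [−8, 8]; prefactor 4π/(2·8+1) = 0.739198:
  m=-8: Y*=-0.041287-0.193042i  Y=-0.000000+0.000000i  product +0.000000+0.000000i
  m=-7: Y*=+0.294217-0.287247i  Y=+0.000000-0.000000i  product +0.000000-0.000000i
  m=-6: Y*=+0.392080+0.093738i  Y=-0.000001+0.000000i  product -0.000000-0.000000i
  m=-5: Y*=+0.013269+0.038989i  Y=+0.000016+0.000007i  product -0.000000+0.000001i
  m=-4: Y*=+0.209123-0.258578i  Y=-0.000196-0.000282i  product -0.000114-0.000008i
  m=-3: Y*=+0.215701+0.025427i  Y=+0.000311+0.004946i  product -0.000059+0.001075i
  m=-2: Y*=-0.100613-0.210768i  Y=+0.023596-0.045126i  product -0.011885-0.000433i
  m=-1: Y*=+0.143529-0.227559i  Y=-0.287493+0.174095i  product -0.001647+0.090409i
  m=+0: Y*=-0.197263-0.000000i  Y=+1.059084+0.000000i  product -0.208918-0.000000i
  m=+1: Y*=-0.143529-0.227559i  Y=+0.287493+0.174095i  product -0.001647-0.090409i
  m=+2: Y*=-0.100613+0.210768i  Y=+0.023596+0.045126i  product -0.011885+0.000433i
  m=+3: Y*=-0.215701+0.025427i  Y=-0.000311+0.004946i  product -0.000059-0.001075i
  m=+4: Y*=+0.209123+0.258578i  Y=-0.000196+0.000282i  product -0.000114+0.000008i
  m=+5: Y*=-0.013269+0.038989i  Y=-0.000016+0.000007i  product -0.000000-0.000001i
  m=+6: Y*=+0.392080-0.093738i  Y=-0.000001-0.000000i  product -0.000000+0.000000i
  m=+7: Y*=-0.294217-0.287247i  Y=-0.000000-0.000000i  product +0.000000+0.000000i
  m=+8: Y*=-0.041287+0.193042i  Y=-0.000000-0.000000i  product +0.000000-0.000000i
Accumulated sum -0.236328+0.000000i; after 4π/(2l+1) scaling, -0.174693+0.000000i ⇒ P_8 = -0.174693

-0.174693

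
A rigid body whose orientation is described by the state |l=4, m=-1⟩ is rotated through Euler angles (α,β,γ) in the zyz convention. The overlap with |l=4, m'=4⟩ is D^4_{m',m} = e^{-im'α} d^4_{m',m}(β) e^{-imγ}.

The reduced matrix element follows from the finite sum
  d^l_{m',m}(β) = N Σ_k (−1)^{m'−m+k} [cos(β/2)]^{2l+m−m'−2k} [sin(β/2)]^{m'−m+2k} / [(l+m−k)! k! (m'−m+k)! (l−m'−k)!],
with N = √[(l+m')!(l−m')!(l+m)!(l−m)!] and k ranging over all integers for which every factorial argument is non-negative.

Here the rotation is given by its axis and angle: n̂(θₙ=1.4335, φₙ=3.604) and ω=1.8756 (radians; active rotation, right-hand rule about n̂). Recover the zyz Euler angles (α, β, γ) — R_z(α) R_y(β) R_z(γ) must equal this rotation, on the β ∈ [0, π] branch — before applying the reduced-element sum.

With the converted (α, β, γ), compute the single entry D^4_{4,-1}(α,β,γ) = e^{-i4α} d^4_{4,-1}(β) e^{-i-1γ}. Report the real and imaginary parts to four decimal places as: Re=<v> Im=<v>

Axis–angle → zyz. n̂ = (sinθₙcosφₙ, sinθₙsinφₙ, cosθₙ) = (-0.886559, -0.441906, +0.136865), ω = 1.8756.
R = I cosω + sinω [n̂]ₓ + (1−cosω) n̂n̂ᵀ gives
  R = [+0.721760, +0.378793, -0.579291; +0.639907, -0.046220, +0.767061; +0.263783, -0.924326, -0.275752]
β = atan2(√(R₁₃²+R₂₃²), R₃₃) = 1.850168; α = atan2(R₂₃, R₁₃) mod 2π = 2.217622; γ = atan2(R₃₂, −R₃₁) mod 2π = 4.434400
First d^4_{4,-1}(β=1.8502), then the phase factors e^{-i(4)α} and e^{-i(-1)γ}:
c=cos(1.850168/2)=0.601767, s=sin(1.850168/2)=0.798671; N=√[40320·1·6·120]=5387.986637
k: max(0,(-1)−(4))=0 … min(4+(-1),4−(4))=0
  k=0: (−1)^5·5387.9866/(720)·0.6018^3·0.7987^5 = -0.529933
d^4_{4,-1}(1.8502) = -0.529933
Phases: e^{-i·(4)·2.2176}=-0.850274-0.526340i, e^{-i·(-1)·4.4344}=-0.274422-0.961609i ⇒ D=+0.144565-0.509833i

Re=0.1446 Im=-0.5098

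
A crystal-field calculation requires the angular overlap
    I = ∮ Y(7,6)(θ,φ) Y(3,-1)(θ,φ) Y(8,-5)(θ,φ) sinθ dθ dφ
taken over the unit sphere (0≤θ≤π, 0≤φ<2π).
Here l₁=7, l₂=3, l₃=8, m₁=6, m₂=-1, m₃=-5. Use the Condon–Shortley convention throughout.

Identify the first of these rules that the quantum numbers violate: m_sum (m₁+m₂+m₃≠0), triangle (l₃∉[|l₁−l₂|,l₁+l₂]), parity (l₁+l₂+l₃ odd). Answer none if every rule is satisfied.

none

Σmᵢ = 0  ✓
l₃∈[|l₁−l₂|,l₁+l₂]=[4,10], have l₃=8  ✓
Σlᵢ = 18 ⇒ even  ✓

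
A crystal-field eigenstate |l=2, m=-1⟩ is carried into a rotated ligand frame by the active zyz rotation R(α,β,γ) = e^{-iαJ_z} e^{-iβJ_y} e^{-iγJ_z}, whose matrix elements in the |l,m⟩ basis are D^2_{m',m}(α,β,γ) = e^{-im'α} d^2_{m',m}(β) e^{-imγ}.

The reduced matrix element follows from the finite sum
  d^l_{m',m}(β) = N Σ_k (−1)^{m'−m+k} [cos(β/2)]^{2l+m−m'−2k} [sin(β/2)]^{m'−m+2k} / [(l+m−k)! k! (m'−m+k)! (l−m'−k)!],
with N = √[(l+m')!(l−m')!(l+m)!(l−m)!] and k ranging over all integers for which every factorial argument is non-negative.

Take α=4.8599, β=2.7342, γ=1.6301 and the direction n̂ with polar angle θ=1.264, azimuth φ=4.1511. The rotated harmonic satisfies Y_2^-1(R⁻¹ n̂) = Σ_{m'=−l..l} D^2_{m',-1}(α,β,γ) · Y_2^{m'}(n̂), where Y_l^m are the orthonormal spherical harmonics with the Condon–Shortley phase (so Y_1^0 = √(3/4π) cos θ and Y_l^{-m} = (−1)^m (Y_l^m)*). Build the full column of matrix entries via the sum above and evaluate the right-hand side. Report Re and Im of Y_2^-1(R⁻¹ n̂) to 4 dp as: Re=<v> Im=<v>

Re=-0.0042 Im=-0.0060

Need the full column D^2_{m',-1} for m'=−2..2 at α=4.8599, β=2.7342, γ=1.6301.
cos(β/2)=0.202291, sin(β/2)=0.979326
d^2_{-2,-1}: single k=1 term ⇒ +0.016214;  D = +0.005626-0.015207i
d^2_{-1,-1}: k∈[0..1] ⇒ +0.001675 -0.117741 = -0.116066;  D = -0.113593-0.023833i
d^2_{0,-1}: k∈[0..1] ⇒ -0.019858 +0.465407 = +0.445549;  D = -0.026407+0.444766i
d^2_{1,-1}: k∈[0..1] ⇒ +0.117741 -0.919832 = -0.802091;  D = +0.798972-0.070659i
d^2_{2,-1}: single k=0 term ⇒ -0.380003;  D = +0.088746+0.369495i
Y_2^{m'}(θ=1.264,φ=4.1511) and Σ D·Y over m':
  (+0.0056-0.0152i)·(-0.1521-0.3164i)  (-0.1136-0.0238i)·(-0.1184+0.1883i)  (-0.0264+0.4448i)·(-0.2291+0.0000i)  (+0.7990-0.0707i)·(+0.1184+0.1883i)  (+0.0887+0.3695i)·(-0.1521+0.3164i)
Y_2^-1(R⁻¹ n̂) = -0.004184-0.005984i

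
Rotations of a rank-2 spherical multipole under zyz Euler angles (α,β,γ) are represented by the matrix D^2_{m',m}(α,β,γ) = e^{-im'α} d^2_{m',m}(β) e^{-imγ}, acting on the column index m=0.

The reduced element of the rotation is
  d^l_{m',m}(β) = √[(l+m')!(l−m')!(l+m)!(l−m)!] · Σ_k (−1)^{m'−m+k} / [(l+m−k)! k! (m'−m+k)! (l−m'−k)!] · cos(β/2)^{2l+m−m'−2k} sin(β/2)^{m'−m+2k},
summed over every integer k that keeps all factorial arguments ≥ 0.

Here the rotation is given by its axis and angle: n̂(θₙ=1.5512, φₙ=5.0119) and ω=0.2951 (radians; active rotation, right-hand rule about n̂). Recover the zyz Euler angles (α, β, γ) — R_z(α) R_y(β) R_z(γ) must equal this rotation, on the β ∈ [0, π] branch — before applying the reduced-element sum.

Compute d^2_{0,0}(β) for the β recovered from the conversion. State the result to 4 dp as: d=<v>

d=0.8732

Axis–angle → zyz. n̂ = (sinθₙcosφₙ, sinθₙsinφₙ, cosθₙ) = (+0.294996, -0.955297, +0.019595), ω = 0.2951.
R = I cosω + sinω [n̂]ₓ + (1−cosω) n̂n̂ᵀ gives
  R = [+0.960535, -0.017881, -0.277585; -0.006483, +0.996222, -0.086605; +0.278084, +0.084986, +0.956790]
β = atan2(√(R₁₃²+R₂₃²), R₃₃) = 0.295043; α = atan2(R₂₃, R₁₃) mod 2π = 3.444016; γ = atan2(R₃₂, −R₃₁) mod 2π = 2.844994
d^2_{0,0}(β=0.2950) via the finite sum:
c=cos(0.295043/2)=0.989138, s=sin(0.295043/2)=0.146987; N=√[2·2·2·2]=4.000000
Admissible k: 0..2 (factorial args all ≥0)
  k=0: (−1)^0·4.0000/(4)·0.9891^4·0.1470^0 = +0.957256
  k=1: (−1)^1·4.0000/(1)·0.9891^2·0.1470^2 = -0.084554
  k=2: (−1)^2·4.0000/(4)·0.9891^0·0.1470^4 = +0.000467
d^2_{0,0}(0.2950) = +0.957256 -0.084554 +0.000467 = +0.873170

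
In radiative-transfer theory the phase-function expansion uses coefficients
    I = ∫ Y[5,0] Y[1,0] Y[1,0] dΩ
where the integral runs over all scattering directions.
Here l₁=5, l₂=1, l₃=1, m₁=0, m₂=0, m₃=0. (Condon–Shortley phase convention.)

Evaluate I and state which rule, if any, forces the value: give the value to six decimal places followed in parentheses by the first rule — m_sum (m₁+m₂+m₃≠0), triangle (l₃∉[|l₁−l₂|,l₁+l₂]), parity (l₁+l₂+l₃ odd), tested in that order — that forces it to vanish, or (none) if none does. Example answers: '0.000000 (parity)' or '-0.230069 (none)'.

0.000000 (triangle)

triangle: need 4≤l₃≤6, have 1; I=0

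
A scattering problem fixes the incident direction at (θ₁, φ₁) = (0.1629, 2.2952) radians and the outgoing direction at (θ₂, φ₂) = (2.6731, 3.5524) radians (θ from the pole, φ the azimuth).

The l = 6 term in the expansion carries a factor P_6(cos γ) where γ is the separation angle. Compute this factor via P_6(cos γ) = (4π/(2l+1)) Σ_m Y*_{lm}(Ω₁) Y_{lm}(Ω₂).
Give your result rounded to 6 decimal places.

Addition theorem: P_6(cos γ) = (4π/13) Σ_m Y*_{lm}(Ω₁) Y_{lm}(Ω₂), m = −6…6:
  m=-6: Y*=0.00000 + 0.00001j  Y=-0.00319 - 0.00256j  product 0.00000 - 0.00000j
  m=-5: Y*=0.00009 - 0.00016j  Y=-0.01302 - 0.02482j  product -0.00001 + 0.00000j
  m=-4: Y*=-0.00233 + 0.00058j  Y=-0.00833 - 0.11475j  product 0.00009 + 0.00026j
  m=-3: Y*=0.01742 + 0.01198j  Y=0.10226 - 0.29059j  product 0.00526 - 0.00384j
  m=-2: Y*=-0.01539 - 0.12551j  Y=0.34304 - 0.36883j  product -0.05157 - 0.03738j
  m=-1: Y*=-0.30915 + 0.34937j  Y=0.30918 - 0.13468j  product -0.04853 + 0.14965j
  m=+0: Y*=0.75256 + 0.00000j  Y=-0.28591 + 0.00000j  product -0.21516 + 0.00000j
  m=+1: Y*=0.30915 + 0.34937j  Y=-0.30918 - 0.13468j  product -0.04853 - 0.14965j
  m=+2: Y*=-0.01539 + 0.12551j  Y=0.34304 + 0.36883j  product -0.05157 + 0.03738j
  m=+3: Y*=-0.01742 + 0.01198j  Y=-0.10226 - 0.29059j  product 0.00526 + 0.00384j
  m=+4: Y*=-0.00233 - 0.00058j  Y=-0.00833 + 0.11475j  product 0.00009 - 0.00026j
  m=+5: Y*=-0.00009 - 0.00016j  Y=0.01302 - 0.02482j  product -0.00001 - 0.00000j
  m=+6: Y*=0.00000 - 0.00001j  Y=-0.00319 + 0.00256j  product 0.00000 + 0.00000j
Accumulated sum -0.40468 + 0.00000j; after 4π/(2l+1) scaling, -0.39118 + 0.00000j ⇒ P_6 = -0.391181

-0.391181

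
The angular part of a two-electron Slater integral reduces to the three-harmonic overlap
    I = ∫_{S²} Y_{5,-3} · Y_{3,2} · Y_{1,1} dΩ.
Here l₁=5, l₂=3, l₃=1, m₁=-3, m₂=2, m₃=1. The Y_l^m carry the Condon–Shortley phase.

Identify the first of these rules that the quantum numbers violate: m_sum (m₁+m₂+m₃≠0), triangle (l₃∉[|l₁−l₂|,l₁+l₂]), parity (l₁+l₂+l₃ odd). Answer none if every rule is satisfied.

m₁+m₂+m₃ = -3 + 2 + 1 = 0  ✓
triangle: need |l₁−l₂| ≤ l₃ ≤ l₁+l₂ = [2,8]; l₃=1 is outside  ✗
parity: l₁+l₂+l₃ = 9 is odd

triangle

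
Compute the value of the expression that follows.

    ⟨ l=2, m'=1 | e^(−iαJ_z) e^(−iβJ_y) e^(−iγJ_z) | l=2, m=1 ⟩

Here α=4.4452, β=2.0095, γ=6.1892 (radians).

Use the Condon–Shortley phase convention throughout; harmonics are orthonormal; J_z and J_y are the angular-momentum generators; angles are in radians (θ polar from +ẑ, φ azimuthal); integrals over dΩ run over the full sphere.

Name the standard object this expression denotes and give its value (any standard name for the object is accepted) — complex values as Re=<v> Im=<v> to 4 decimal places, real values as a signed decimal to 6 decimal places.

Wigner D-matrix element, Re=0.1880 Im=-0.4976

This is a Wigner D-matrix element — the rotation-matrix element ⟨l m'| R(α,β,γ) |l m⟩ in the angular-momentum basis.
First d^2_{1,1}(β=2.0095), then the phase factors e^{-i(1)α} and e^{-i(1)γ}:
Half-angle: c=0.536299, s=0.844028. N=√(6·1·6·1)=6.000000
k∈{0,1} keeps every argument non-negative
  k=0: (−1)^0·6.0000/(6)·0.5363^4·0.8440^0 = +0.082723
  k=1: (−1)^1·6.0000/(2)·0.5363^2·0.8440^2 = -0.614680
d^2_{1,1}(2.0095) = +0.082723 -0.614680 = -0.531957
Phases: e^{-i·(1)·4.4452}=-0.264021+0.964517i, e^{-i·(1)·6.1892}=+0.995587+0.093847i ⇒ D=+0.187979-0.497636i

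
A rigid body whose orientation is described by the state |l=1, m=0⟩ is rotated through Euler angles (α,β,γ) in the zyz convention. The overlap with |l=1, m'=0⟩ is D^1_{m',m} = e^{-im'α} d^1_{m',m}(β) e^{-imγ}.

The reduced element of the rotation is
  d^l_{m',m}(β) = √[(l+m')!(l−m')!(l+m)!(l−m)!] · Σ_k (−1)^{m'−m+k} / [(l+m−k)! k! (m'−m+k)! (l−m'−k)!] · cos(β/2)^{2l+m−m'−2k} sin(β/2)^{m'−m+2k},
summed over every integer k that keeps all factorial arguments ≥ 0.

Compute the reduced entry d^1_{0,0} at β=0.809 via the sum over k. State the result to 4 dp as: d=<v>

d^1_{0,0}(β=0.8090) via the finite sum:
c=cos(0.809000/2)=0.919299, s=sin(0.809000/2)=0.393559; N=√[1·1·1·1]=1.000000
Admissible k: 0..1 (factorial args all ≥0)
  k=0: (−1)^0·1.0000/(1)·0.9193^2·0.3936^0 = +0.845111
  k=1: (−1)^1·1.0000/(1)·0.9193^0·0.3936^2 = -0.154889
d^1_{0,0}(0.8090) = +0.845111 -0.154889 = +0.690222

d=0.6902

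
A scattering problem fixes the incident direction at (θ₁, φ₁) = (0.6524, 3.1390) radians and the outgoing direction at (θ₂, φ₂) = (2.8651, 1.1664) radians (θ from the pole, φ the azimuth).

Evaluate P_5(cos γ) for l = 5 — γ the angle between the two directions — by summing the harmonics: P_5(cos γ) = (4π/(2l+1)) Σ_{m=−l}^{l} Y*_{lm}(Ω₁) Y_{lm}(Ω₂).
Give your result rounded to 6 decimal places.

0.346712

Term-by-term m-sum for l=5 (normalisation 4π/11 = 1.142397):
  m=-5: Y*=-0.038273+0.000496i  Y=+0.000633+0.000307i  product -0.000024-0.000011i
  m=-4: Y*=+0.158420-0.001643i  Y=+0.000367-0.007832i  product +0.000045-0.001241i
  m=-3: Y*=-0.362476+0.002819i  Y=-0.048316+0.018055i  product +0.017463-0.006681i
  m=-2: Y*=+0.443884-0.002302i  Y=+0.149005+0.156145i  product +0.066500+0.068967i
  m=-1: Y*=-0.103603+0.000269i  Y=+0.207441-0.484692i  product -0.021361+0.050271i
  m=+0: Y*=-0.379322-0.000000i  Y=-0.469919+0.000000i  product +0.178250+0.000000i
  m=+1: Y*=+0.103603+0.000269i  Y=-0.207441-0.484692i  product -0.021361-0.050271i
  m=+2: Y*=+0.443884+0.002302i  Y=+0.149005-0.156145i  product +0.066500-0.068967i
  m=+3: Y*=+0.362476+0.002819i  Y=+0.048316+0.018055i  product +0.017463+0.006681i
  m=+4: Y*=+0.158420+0.001643i  Y=+0.000367+0.007832i  product +0.000045+0.001241i
  m=+5: Y*=+0.038273+0.000496i  Y=-0.000633+0.000307i  product -0.000024+0.000011i
Σ over m = +0.303495-0.000000i; ×(4π/11) → +0.346712-0.000000i. Real part: 0.346712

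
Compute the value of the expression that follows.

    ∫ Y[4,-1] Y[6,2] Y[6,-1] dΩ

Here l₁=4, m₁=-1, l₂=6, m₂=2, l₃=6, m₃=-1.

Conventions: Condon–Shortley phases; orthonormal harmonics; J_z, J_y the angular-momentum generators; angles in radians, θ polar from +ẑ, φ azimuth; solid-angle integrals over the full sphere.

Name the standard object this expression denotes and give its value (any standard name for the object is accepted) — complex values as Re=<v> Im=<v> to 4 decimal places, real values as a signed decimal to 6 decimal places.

This is a Gaunt coefficient — the integral of a triple product of spherical harmonics over the sphere.
Checks pass: Σm=0; 16 even; l₃=6∈[2,10].
(2·4+1)(2·6+1)(2·6+1) = 1521
Δ: 4! 4! 8! / 17! → 1/15315300
sum: t=0:+1/829440 t=1:−1/25920 t=2:+1/9216 t=3:−1/25920 t=4:+1/829440 = 7/207360
3j²(4 6 6; 0 0 0) = Δ·Π!·Σ² = 28/2431  (sign +1)
sum: t=1:−1/725760 t=2:+1/34560 t=3:−1/17280 t=4:+1/82944 = -53/2903040
3j²(4 6 6; -1 2 -1) = Δ·Π!·Σ² = 2809/306306  (sign +1)
combine: 4πI² = 1521·28/2431·2809/306306 = 5618/34969
take √, sign +1: I = 0.11306920

Gaunt coefficient, +0.113069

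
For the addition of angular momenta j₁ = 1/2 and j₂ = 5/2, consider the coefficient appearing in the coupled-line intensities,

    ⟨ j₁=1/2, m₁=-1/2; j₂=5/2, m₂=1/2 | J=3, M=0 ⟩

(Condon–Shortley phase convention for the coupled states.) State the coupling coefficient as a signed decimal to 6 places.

+√(1/2) ≈ +0.707107

j₁+j₂−J=0  J+j₁−j₂=1  J−j₁+j₂=5  j₁+j₂+J+1=7
(j₁±m₁, j₂±m₂, J±M) = (0,1,3,2,3,3)
P² = 72
sum k=0..0:
  [0] +1/12 = 1/12
S = 1/12
C² = P²·S² = 1/2 ; C = +0.707107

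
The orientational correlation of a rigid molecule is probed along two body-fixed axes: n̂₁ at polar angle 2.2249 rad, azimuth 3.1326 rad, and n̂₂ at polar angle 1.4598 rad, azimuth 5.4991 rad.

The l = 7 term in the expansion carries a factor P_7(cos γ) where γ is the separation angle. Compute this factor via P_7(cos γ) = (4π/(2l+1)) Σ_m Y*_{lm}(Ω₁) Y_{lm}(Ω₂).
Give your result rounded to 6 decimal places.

-0.301394

Term-by-term m-sum for l=7 (normalisation 4π/15 = 0.837758):
  m=-7: (-0.09893 + 0.00624j) × (0.33550 - 0.34173j) = -0.03106 + 0.03590j  (running Σ = -0.03106 + 0.03590j)
  m=-6: (-0.28395 + 0.01534j) × (-0.00157 - 0.19970j) = 0.00351 + 0.05668j  (running Σ = -0.02755 + 0.09258j)
  m=-5: (-0.43991 + 0.01979j) × (0.21283 + 0.21005j) = -0.09778 - 0.08819j  (running Σ = -0.12534 + 0.00439j)
  m=-4: (-0.32083 + 0.01155j) × (0.22526 - 0.00118j) = -0.07226 + 0.00298j  (running Σ = -0.19759 + 0.00737j)
  m=-3: (0.10143 - 0.00274j) × (-0.16918 + 0.17052j) = -0.01669 + 0.01776j  (running Σ = -0.21429 + 0.02513j)
  m=-2: (0.36711 - 0.00660j) × (0.00061 + 0.23404j) = 0.00177 + 0.08591j  (running Σ = -0.21251 + 0.11104j)
  m=-1: (0.05560 - 0.00050j) × (-0.15360 - 0.15319j) = -0.00862 - 0.00844j  (running Σ = -0.22113 + 0.10260j)
  m=0: (-0.34916 + 0.00000j) × (-0.23628 + 0.00000j) = 0.08250 + 0.00000j  (running Σ = -0.13863 + 0.10260j)
  m=1: (-0.05560 - 0.00050j) × (0.15360 - 0.15319j) = -0.00862 + 0.00844j  (running Σ = -0.14725 + 0.11104j)
  m=2: (0.36711 + 0.00660j) × (0.00061 - 0.23404j) = 0.00177 - 0.08591j  (running Σ = -0.14548 + 0.02513j)
  m=3: (-0.10143 - 0.00274j) × (0.16918 + 0.17052j) = -0.01669 - 0.01776j  (running Σ = -0.16217 + 0.00737j)
  m=4: (-0.32083 - 0.01155j) × (0.22526 + 0.00118j) = -0.07226 - 0.00298j  (running Σ = -0.23443 + 0.00439j)
  m=5: (0.43991 + 0.01979j) × (-0.21283 + 0.21005j) = -0.09778 + 0.08819j  (running Σ = -0.33221 + 0.09258j)
  m=6: (-0.28395 - 0.01534j) × (-0.00157 + 0.19970j) = 0.00351 - 0.05668j  (running Σ = -0.32870 + 0.03590j)
  m=7: (0.09893 + 0.00624j) × (-0.33550 - 0.34173j) = -0.03106 - 0.03590j  (running Σ = -0.35976 + 0.00000j)
Total Σ_m = -0.35976 + 0.00000j. Multiply by 0.837758: -0.30139 + 0.00000j. P_7(cos γ) = -0.301394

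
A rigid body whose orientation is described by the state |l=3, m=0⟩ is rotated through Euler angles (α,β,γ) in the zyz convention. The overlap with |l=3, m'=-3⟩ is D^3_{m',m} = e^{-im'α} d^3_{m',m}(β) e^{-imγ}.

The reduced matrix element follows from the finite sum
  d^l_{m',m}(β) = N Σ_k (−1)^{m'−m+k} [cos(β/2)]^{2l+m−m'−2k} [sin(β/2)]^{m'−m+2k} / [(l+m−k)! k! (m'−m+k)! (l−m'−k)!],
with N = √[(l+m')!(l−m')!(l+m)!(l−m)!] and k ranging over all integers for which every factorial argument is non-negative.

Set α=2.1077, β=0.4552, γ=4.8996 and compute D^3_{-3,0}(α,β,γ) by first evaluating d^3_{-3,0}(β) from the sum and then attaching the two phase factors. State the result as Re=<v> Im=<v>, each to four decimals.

Re=0.0475 Im=0.0019

D^3_{-3,0}(2.1077,0.4552,4.8996) = e^{-i·-3·2.1077}·d^3_{-3,0}(0.4552)·e^{-i·0·4.8996}. Compute d first:
c=cos(0.455200/2)=0.974211, s=sin(0.455200/2)=0.225640; N=√[1·720·6·6]=160.996894
k: max(0,(0)−(-3))=3 … min(3+(0),3−(-3))=3
  k=3: (−1)^0·160.9969/(36)·0.9742^3·0.2256^3 = +0.047503
d^3_{-3,0}(0.4552) = +0.047503
D = (+0.999204+0.039904i)·(+0.047503)·(+1.000000+0.000000i) = +0.047465+0.001896i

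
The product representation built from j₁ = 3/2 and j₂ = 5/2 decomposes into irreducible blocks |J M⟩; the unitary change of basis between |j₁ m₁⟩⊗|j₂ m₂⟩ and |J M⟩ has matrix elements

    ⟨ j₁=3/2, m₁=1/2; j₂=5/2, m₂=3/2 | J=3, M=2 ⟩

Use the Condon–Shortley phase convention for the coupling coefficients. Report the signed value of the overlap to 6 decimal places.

-0.288675  (= −√(1/12))

√[7·1!2!4!/8! · 2!1!4!1!5!1!] = √(48)
  +(−1)^0/∏(0,1,1,4,1,0)! = 1/24  (running 1/24)
  +(−1)^1/∏(1,0,0,3,2,1)! = -1/12  (running -1/24)
⟨..|..⟩ = √(48)·(-1/24) = -0.288675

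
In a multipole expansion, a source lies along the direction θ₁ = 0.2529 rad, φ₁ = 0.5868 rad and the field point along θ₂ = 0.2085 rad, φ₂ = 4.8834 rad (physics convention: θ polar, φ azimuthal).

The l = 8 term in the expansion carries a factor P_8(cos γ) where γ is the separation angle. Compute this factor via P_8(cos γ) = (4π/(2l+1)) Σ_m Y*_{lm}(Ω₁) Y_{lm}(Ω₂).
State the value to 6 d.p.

-0.345366

Summing Y*_{l m}(θ₁,φ₁)·Y_{l m}(θ₂,φ₂) over m ∈ [−8, 8]; prefactor 4π/(2·8+1) = 0.739198:
  [-8]  conj(Y_{8,-8})(Ω₁) = -0.00000 - 0.00001j ; Y_{8,-8}(Ω₂) = 0.00000 - 0.00000j ; Δ = -0.00000 - 0.00000j
  [-7]  conj(Y_{8,-7})(Ω₁) = -0.00007 - 0.00010j ; Y_{8,-7}(Ω₂) = -0.00003 - 0.00001j ; Δ = 0.00000 + 0.00000j
  [-6]  conj(Y_{8,-6})(Ω₁) = -0.00112 - 0.00045j ; Y_{8,-6}(Ω₂) = -0.00020 + 0.00034j ; Δ = 0.00000 - 0.00000j
  [-5]  conj(Y_{8,-5})(Ω₁) = -0.00836 + 0.00176j ; Y_{8,-5}(Ω₂) = 0.00259 + 0.00225j ; Δ = -0.00003 - 0.00001j
  [-4]  conj(Y_{8,-4})(Ω₁) = -0.03135 + 0.03192j ; Y_{8,-4}(Ω₂) = 0.01717 - 0.01400j ; Δ = -0.00009 + 0.00099j
  [-3]  conj(Y_{8,-3})(Ω₁) = -0.03220 + 0.16780j ; Y_{8,-3}(Ω₂) = -0.05150 - 0.09141j ; Δ = 0.01700 - 0.00570j
  [-2]  conj(Y_{8,-2})(Ω₁) = 0.17238 + 0.41092j ; Y_{8,-2}(Ω₂) = -0.32513 + 0.11575j ; Δ = -0.10361 - 0.11365j
  [-1]  conj(Y_{8,-1})(Ω₁) = 0.54832 + 0.36459j ; Y_{8,-1}(Ω₂) = 0.11538 + 0.66810j ; Δ = -0.18032 + 0.40840j
  [+0]  conj(Y_{8,0})(Ω₁) = 0.16117 + 0.00000j ; Y_{8,0}(Ω₂) = 0.41501 + 0.00000j ; Δ = 0.06689 + 0.00000j
  [+1]  conj(Y_{8,1})(Ω₁) = -0.54832 + 0.36459j ; Y_{8,1}(Ω₂) = -0.11538 + 0.66810j ; Δ = -0.18032 - 0.40840j
  [+2]  conj(Y_{8,2})(Ω₁) = 0.17238 - 0.41092j ; Y_{8,2}(Ω₂) = -0.32513 - 0.11575j ; Δ = -0.10361 + 0.11365j
  [+3]  conj(Y_{8,3})(Ω₁) = 0.03220 + 0.16780j ; Y_{8,3}(Ω₂) = 0.05150 - 0.09141j ; Δ = 0.01700 + 0.00570j
  [+4]  conj(Y_{8,4})(Ω₁) = -0.03135 - 0.03192j ; Y_{8,4}(Ω₂) = 0.01717 + 0.01400j ; Δ = -0.00009 - 0.00099j
  [+5]  conj(Y_{8,5})(Ω₁) = 0.00836 + 0.00176j ; Y_{8,5}(Ω₂) = -0.00259 + 0.00225j ; Δ = -0.00003 + 0.00001j
  [+6]  conj(Y_{8,6})(Ω₁) = -0.00112 + 0.00045j ; Y_{8,6}(Ω₂) = -0.00020 - 0.00034j ; Δ = 0.00000 + 0.00000j
  [+7]  conj(Y_{8,7})(Ω₁) = 0.00007 - 0.00010j ; Y_{8,7}(Ω₂) = 0.00003 - 0.00001j ; Δ = 0.00000 - 0.00000j
  [+8]  conj(Y_{8,8})(Ω₁) = -0.00000 + 0.00001j ; Y_{8,8}(Ω₂) = 0.00000 + 0.00000j ; Δ = -0.00000 + 0.00000j
Accumulated sum -0.46722 - 0.00000j; after 4π/(2l+1) scaling, -0.34537 - 0.00000j ⇒ P_8 = -0.345366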